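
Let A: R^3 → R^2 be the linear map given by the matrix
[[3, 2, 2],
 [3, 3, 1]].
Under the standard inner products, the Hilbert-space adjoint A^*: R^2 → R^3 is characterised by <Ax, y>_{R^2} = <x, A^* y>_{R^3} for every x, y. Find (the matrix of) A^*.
A^* = A^T =
[[3, 3],
 [2, 3],
 [2, 1]]

For real matrices with standard dot products, the defining identity <Ax, y> = <x, A^* y> gives (Ax)^T y = x^T (A^*) y, i.e. x^T A^T y = x^T (A^*) y. Since this holds for all x, y, we must have A^* = A^T. Therefore
A^* =
[[3, 3],
 [2, 3],
 [2, 1]].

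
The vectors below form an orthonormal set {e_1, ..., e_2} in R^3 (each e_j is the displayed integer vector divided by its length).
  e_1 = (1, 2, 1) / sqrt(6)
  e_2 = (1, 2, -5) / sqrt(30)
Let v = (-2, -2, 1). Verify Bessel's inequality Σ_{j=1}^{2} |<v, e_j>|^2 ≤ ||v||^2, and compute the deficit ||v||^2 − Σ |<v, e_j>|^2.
Σ |<v, e_j>|^2 = 41/5; ||v||^2 = 9; deficit = 4/5

Write each e_j = u_j / sqrt(<u_j, u_j>) where u_j is the displayed integer vector. Then <v, e_j> = <v, u_j> / sqrt(<u_j, u_j>), so |<v, e_j>|^2 = <v, u_j>^2 / <u_j, u_j>.
Coefficients: <v, e_1> = -5/sqrt(6), <v, e_2> = -11/sqrt(30).
Square and sum: Σ |<v, e_j>|^2 = 41/5.
Compute ||v||^2 = v·v = 9.
Deficit = 9 − 41/5 = 4/5 ≥ 0, confirming Bessel's inequality. (The deficit equals ||v − Σ <v,e_j> e_j||^2, the squared distance from v to span{e_j}.)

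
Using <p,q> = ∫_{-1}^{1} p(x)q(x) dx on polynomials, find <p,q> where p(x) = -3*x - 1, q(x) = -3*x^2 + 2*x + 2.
<p,q> = -6

Expand the product: p(x)·q(x) = 9*x^3 - 3*x^2 - 8*x - 2.
∫_{-1}^{1} of each monomial x^k gives [2/(k+1) if k even, 0 if k odd]. Integrating term-by-term (or equivalently evaluating the antiderivative F(x) = 9*x^4/4 - x^3 - 4*x^2 - 2*x at the endpoints):
  F(1) − F(−1) = -19/4 − (5/4) = -6.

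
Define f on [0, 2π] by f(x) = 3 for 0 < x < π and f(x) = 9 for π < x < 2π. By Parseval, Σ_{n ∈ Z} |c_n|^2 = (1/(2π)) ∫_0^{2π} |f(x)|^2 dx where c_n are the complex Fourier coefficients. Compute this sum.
Σ |c_n|^2 = 45

Parseval equates the L^2 energy of f (normalised by 1/(2π)) with the ℓ^2 sum of its Fourier coefficients: (1/(2π)) ∫_0^{2π} |f|^2 = Σ |c_n|^2.
Compute the left side: (1/(2π)) [∫_0^π 3^2 dx + ∫_π^{2π} 9^2 dx] = (1/(2π)) · (9π + 81π) = (9 + 81)/2 = 45.
So Σ_{n ∈ Z} |c_n|^2 = 45.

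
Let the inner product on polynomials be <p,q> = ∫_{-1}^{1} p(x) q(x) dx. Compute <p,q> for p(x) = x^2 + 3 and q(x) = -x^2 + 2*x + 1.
<p,q> = 64/15

Expand the product: p(x)·q(x) = -x^4 + 2*x^3 - 2*x^2 + 6*x + 3.
∫_{-1}^{1} of each monomial x^k gives [2/(k+1) if k even, 0 if k odd]. Integrating term-by-term (or equivalently evaluating the antiderivative F(x) = -x^5/5 + x^4/2 - 2*x^3/3 + 3*x^2 + 3*x at the endpoints):
  F(1) − F(−1) = 169/30 − (41/30) = 64/15.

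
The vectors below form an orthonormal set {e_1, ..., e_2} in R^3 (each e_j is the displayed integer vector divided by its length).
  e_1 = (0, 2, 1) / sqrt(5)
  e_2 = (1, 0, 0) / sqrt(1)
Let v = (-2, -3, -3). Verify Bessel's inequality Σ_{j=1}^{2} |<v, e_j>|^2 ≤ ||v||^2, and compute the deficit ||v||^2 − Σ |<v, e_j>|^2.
Σ |<v, e_j>|^2 = 101/5; ||v||^2 = 22; deficit = 9/5

Write each e_j = u_j / sqrt(<u_j, u_j>) where u_j is the displayed integer vector. Then <v, e_j> = <v, u_j> / sqrt(<u_j, u_j>), so |<v, e_j>|^2 = <v, u_j>^2 / <u_j, u_j>.
Coefficients: <v, e_1> = -9/sqrt(5), <v, e_2> = -2/sqrt(1).
Square and sum: Σ |<v, e_j>|^2 = 101/5.
Compute ||v||^2 = v·v = 22.
Deficit = 22 − 101/5 = 9/5 ≥ 0, confirming Bessel's inequality. (The deficit equals ||v − Σ <v,e_j> e_j||^2, the squared distance from v to span{e_j}.)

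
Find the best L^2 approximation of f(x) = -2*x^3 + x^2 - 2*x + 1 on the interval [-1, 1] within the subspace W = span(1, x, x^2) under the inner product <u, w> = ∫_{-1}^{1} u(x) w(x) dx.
g(x) = x^2 - 16*x/5 + 1

The best approximation g ∈ W is the orthogonal projection of f onto W. Writing g = a_0 + a_1 x + a_2 x^2, the coefficients solve the normal equations G · a = b where
  G_{ij} = <φ_i, φ_j> and b_i = <f, φ_i>, with φ_0 = 1, φ_1 = x, φ_2 = x^2.
G =
  [2, 0, 2/3]
  [0, 2/3, 0]
  [2/3, 0, 2/5],
b = (8/3, -32/15, 16/15).
Solving gives a_0 = 1, a_1 = -16/5, a_2 = 1, so
  g(x) = x^2 - 16*x/5 + 1.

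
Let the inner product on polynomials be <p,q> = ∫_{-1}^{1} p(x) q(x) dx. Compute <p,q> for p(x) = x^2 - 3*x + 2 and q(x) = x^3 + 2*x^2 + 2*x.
<p,q> = -26/15

Expand the product: p(x)·q(x) = x^5 - x^4 - 2*x^3 - 2*x^2 + 4*x.
∫_{-1}^{1} of each monomial x^k gives [2/(k+1) if k even, 0 if k odd]. Integrating term-by-term (or equivalently evaluating the antiderivative F(x) = x^6/6 - x^5/5 - x^4/2 - 2*x^3/3 + 2*x^2 at the endpoints):
  F(1) − F(−1) = 4/5 − (38/15) = -26/15.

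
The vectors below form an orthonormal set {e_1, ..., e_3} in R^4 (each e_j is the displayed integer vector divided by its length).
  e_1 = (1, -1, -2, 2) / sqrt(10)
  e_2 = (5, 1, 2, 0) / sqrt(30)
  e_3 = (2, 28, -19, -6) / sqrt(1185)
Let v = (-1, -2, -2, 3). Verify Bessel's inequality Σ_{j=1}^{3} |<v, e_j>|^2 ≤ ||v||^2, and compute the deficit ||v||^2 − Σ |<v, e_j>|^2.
Σ |<v, e_j>|^2 = 6854/395; ||v||^2 = 18; deficit = 256/395

Write each e_j = u_j / sqrt(<u_j, u_j>) where u_j is the displayed integer vector. Then <v, e_j> = <v, u_j> / sqrt(<u_j, u_j>), so |<v, e_j>|^2 = <v, u_j>^2 / <u_j, u_j>.
Coefficients: <v, e_1> = 11/sqrt(10), <v, e_2> = -11/sqrt(30), <v, e_3> = -38/sqrt(1185).
Square and sum: Σ |<v, e_j>|^2 = 6854/395.
Compute ||v||^2 = v·v = 18.
Deficit = 18 − 6854/395 = 256/395 ≥ 0, confirming Bessel's inequality. (The deficit equals ||v − Σ <v,e_j> e_j||^2, the squared distance from v to span{e_j}.)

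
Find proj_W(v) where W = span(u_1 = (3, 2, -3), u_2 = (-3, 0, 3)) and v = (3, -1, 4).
proj_W(v) = (-1/2, -1, 1/2)

Set up U = [u_1 | ... | u_2] ∈ R^(3×2). The projector onto W = col(U) is P = U (U^T U)^(-1) U^T.
Compute U^T U =
  [22, -18]
  [-18, 18],
and U^T v = (-5, 3).
Solve U^T U · c = U^T v for the coefficients: c = (-1/2, -1/3). The projection is proj_W(v) = U c.
Check: (v - proj_W(v)) · u_1 = 0  (should be 0).
Check: (v - proj_W(v)) · u_2 = 0  (should be 0).
Result: proj_W(v) = (-1/2, -1, 1/2).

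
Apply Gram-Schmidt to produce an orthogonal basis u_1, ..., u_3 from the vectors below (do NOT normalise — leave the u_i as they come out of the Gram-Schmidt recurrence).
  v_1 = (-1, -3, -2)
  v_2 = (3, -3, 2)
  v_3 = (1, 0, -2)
Orthogonal basis:
  u_1 = (-1, -3, -2)
  u_2 = (22/7, -18/7, 16/7)
  u_3 = (27/19, 9/19, -27/19)

Apply the Gram-Schmidt recurrence
  u_1 = v_1
  u_i = v_i − Σ_{j<i} ((v_i · u_j) / (u_j · u_j)) · u_j.

Step by step this gives:
  u_1 = (-1, -3, -2)
  u_2 = (22/7, -18/7, 16/7)
  u_3 = (27/19, 9/19, -27/19)

Orthogonality check:
  u_2 · u_1 = 0 (should be 0)
  u_3 · u_1 = 0 (should be 0)
  u_3 · u_2 = 0 (should be 0)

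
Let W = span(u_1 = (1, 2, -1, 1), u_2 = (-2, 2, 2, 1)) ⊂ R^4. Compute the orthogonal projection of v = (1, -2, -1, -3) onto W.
proj_W(v) = (1, -14/5, -1, -7/5)

Set up U = [u_1 | ... | u_2] ∈ R^(4×2). The projector onto W = col(U) is P = U (U^T U)^(-1) U^T.
Compute U^T U =
  [7, 1]
  [1, 13],
and U^T v = (-5, -11).
Solve U^T U · c = U^T v for the coefficients: c = (-3/5, -4/5). The projection is proj_W(v) = U c.
Check: (v - proj_W(v)) · u_1 = 0  (should be 0).
Check: (v - proj_W(v)) · u_2 = 0  (should be 0).
Result: proj_W(v) = (1, -14/5, -1, -7/5).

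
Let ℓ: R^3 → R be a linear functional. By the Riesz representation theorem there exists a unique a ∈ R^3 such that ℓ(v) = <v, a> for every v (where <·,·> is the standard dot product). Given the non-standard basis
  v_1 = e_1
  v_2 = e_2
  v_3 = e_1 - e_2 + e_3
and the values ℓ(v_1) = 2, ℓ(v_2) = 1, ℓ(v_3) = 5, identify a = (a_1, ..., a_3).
a = (2, 1, 4)

Write a = (a_1, ..., a_3) in the standard basis. For each basis vector v_i, ℓ(v_i) = <v_i, a> is a linear equation in the a_j's. Collect the n equations into a matrix system V a = ℓ, where row i of V is v_i (expressed in the standard basis). Since V is invertible (lower-triangular with 1s on the diagonal, up to permutation), solve by back-substitution:
  V =
[[1, 0, 0],
 [0, 1, 0],
 [1, -1, 1]]
  V a = (2, 1, 5)
Solving gives a = (2, 1, 4).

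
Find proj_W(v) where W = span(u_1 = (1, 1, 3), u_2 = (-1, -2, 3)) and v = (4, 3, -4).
proj_W(v) = (137/59, 243/59, -225/59)

Set up U = [u_1 | ... | u_2] ∈ R^(3×2). The projector onto W = col(U) is P = U (U^T U)^(-1) U^T.
Compute U^T U =
  [11, 6]
  [6, 14],
and U^T v = (-5, -22).
Solve U^T U · c = U^T v for the coefficients: c = (31/59, -106/59). The projection is proj_W(v) = U c.
Check: (v - proj_W(v)) · u_1 = 0  (should be 0).
Check: (v - proj_W(v)) · u_2 = 0  (should be 0).
Result: proj_W(v) = (137/59, 243/59, -225/59).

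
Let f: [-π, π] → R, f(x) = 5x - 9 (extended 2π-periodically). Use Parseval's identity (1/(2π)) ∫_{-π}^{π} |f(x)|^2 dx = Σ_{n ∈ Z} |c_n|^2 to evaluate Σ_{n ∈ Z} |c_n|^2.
Σ |c_n|^2 = 25π^2/3 + 81

Expand and integrate term by term over [-π, π]:
  ∫ (5x)^2 dx = 25·(2π^3/3); ∫ 2·5·(-9)·x dx = 0 (odd integrand); ∫ (-9)^2 dx = 81·2π.
So (1/(2π)) ∫_{-π}^{π} (5x - 9)^2 dx = 25π^2/3 + 81 = 25π^2/3 + 81.
Parseval ⇒ Σ |c_n|^2 = 25π^2/3 + 81.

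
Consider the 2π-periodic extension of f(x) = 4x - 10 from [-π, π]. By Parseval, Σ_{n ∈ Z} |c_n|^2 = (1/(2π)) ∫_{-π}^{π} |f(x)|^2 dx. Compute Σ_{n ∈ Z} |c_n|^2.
Σ |c_n|^2 = 16π^2/3 + 100

Expand and integrate term by term over [-π, π]:
  ∫ (4x)^2 dx = 16·(2π^3/3); ∫ 2·4·(-10)·x dx = 0 (odd integrand); ∫ (-10)^2 dx = 100·2π.
So (1/(2π)) ∫_{-π}^{π} (4x - 10)^2 dx = 16π^2/3 + 100 = 16π^2/3 + 100.
Parseval ⇒ Σ |c_n|^2 = 16π^2/3 + 100.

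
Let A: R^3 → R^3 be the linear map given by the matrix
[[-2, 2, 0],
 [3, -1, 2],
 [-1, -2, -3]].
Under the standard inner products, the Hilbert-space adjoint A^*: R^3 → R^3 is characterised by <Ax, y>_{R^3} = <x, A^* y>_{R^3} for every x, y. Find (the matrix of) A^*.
A^* = A^T =
[[-2, 3, -1],
 [2, -1, -2],
 [0, 2, -3]]

For real matrices with standard dot products, the defining identity <Ax, y> = <x, A^* y> gives (Ax)^T y = x^T (A^*) y, i.e. x^T A^T y = x^T (A^*) y. Since this holds for all x, y, we must have A^* = A^T. Therefore
A^* =
[[-2, 3, -1],
 [2, -1, -2],
 [0, 2, -3]].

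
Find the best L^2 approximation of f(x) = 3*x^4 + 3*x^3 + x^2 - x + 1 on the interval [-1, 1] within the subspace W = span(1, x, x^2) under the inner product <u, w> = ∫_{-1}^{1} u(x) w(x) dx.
g(x) = 25*x^2/7 + 4*x/5 + 26/35

The best approximation g ∈ W is the orthogonal projection of f onto W. Writing g = a_0 + a_1 x + a_2 x^2, the coefficients solve the normal equations G · a = b where
  G_{ij} = <φ_i, φ_j> and b_i = <f, φ_i>, with φ_0 = 1, φ_1 = x, φ_2 = x^2.
G =
  [2, 0, 2/3]
  [0, 2/3, 0]
  [2/3, 0, 2/5],
b = (58/15, 8/15, 202/105).
Solving gives a_0 = 26/35, a_1 = 4/5, a_2 = 25/7, so
  g(x) = 25*x^2/7 + 4*x/5 + 26/35.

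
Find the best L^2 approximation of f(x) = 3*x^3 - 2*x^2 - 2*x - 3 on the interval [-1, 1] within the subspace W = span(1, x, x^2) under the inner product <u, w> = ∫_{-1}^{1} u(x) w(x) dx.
g(x) = -2*x^2 - x/5 - 3

The best approximation g ∈ W is the orthogonal projection of f onto W. Writing g = a_0 + a_1 x + a_2 x^2, the coefficients solve the normal equations G · a = b where
  G_{ij} = <φ_i, φ_j> and b_i = <f, φ_i>, with φ_0 = 1, φ_1 = x, φ_2 = x^2.
G =
  [2, 0, 2/3]
  [0, 2/3, 0]
  [2/3, 0, 2/5],
b = (-22/3, -2/15, -14/5).
Solving gives a_0 = -3, a_1 = -1/5, a_2 = -2, so
  g(x) = -2*x^2 - x/5 - 3.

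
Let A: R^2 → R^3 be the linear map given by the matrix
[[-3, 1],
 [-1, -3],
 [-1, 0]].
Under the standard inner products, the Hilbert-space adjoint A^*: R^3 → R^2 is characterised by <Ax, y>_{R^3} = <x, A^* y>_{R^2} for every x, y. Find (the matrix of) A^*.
A^* = A^T =
[[-3, -1, -1],
 [1, -3, 0]]

For real matrices with standard dot products, the defining identity <Ax, y> = <x, A^* y> gives (Ax)^T y = x^T (A^*) y, i.e. x^T A^T y = x^T (A^*) y. Since this holds for all x, y, we must have A^* = A^T. Therefore
A^* =
[[-3, -1, -1],
 [1, -3, 0]].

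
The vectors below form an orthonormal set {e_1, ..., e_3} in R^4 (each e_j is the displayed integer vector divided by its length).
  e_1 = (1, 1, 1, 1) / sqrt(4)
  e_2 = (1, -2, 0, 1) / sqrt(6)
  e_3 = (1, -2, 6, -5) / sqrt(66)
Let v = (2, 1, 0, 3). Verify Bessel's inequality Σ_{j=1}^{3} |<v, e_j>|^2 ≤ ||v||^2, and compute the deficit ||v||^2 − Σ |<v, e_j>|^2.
Σ |<v, e_j>|^2 = 153/11; ||v||^2 = 14; deficit = 1/11

Write each e_j = u_j / sqrt(<u_j, u_j>) where u_j is the displayed integer vector. Then <v, e_j> = <v, u_j> / sqrt(<u_j, u_j>), so |<v, e_j>|^2 = <v, u_j>^2 / <u_j, u_j>.
Coefficients: <v, e_1> = 6/sqrt(4), <v, e_2> = 3/sqrt(6), <v, e_3> = -15/sqrt(66).
Square and sum: Σ |<v, e_j>|^2 = 153/11.
Compute ||v||^2 = v·v = 14.
Deficit = 14 − 153/11 = 1/11 ≥ 0, confirming Bessel's inequality. (The deficit equals ||v − Σ <v,e_j> e_j||^2, the squared distance from v to span{e_j}.)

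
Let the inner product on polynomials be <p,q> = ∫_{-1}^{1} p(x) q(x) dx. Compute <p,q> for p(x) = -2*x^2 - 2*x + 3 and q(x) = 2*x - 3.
<p,q> = -50/3

Expand the product: p(x)·q(x) = -4*x^3 + 2*x^2 + 12*x - 9.
∫_{-1}^{1} of each monomial x^k gives [2/(k+1) if k even, 0 if k odd]. Integrating term-by-term (or equivalently evaluating the antiderivative F(x) = -x^4 + 2*x^3/3 + 6*x^2 - 9*x at the endpoints):
  F(1) − F(−1) = -10/3 − (40/3) = -50/3.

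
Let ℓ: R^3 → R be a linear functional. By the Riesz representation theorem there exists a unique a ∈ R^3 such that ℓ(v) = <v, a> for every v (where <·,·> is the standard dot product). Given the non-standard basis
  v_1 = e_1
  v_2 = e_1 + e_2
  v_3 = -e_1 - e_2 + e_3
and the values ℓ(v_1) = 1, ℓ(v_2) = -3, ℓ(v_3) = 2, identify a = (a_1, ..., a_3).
a = (1, -4, -1)

Write a = (a_1, ..., a_3) in the standard basis. For each basis vector v_i, ℓ(v_i) = <v_i, a> is a linear equation in the a_j's. Collect the n equations into a matrix system V a = ℓ, where row i of V is v_i (expressed in the standard basis). Since V is invertible (lower-triangular with 1s on the diagonal, up to permutation), solve by back-substitution:
  V =
[[1, 0, 0],
 [1, 1, 0],
 [-1, -1, 1]]
  V a = (1, -3, 2)
Solving gives a = (1, -4, -1).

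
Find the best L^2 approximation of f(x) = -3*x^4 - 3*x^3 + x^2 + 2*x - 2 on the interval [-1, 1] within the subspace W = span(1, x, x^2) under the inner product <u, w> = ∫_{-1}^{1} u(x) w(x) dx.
g(x) = -11*x^2/7 + x/5 - 61/35

The best approximation g ∈ W is the orthogonal projection of f onto W. Writing g = a_0 + a_1 x + a_2 x^2, the coefficients solve the normal equations G · a = b where
  G_{ij} = <φ_i, φ_j> and b_i = <f, φ_i>, with φ_0 = 1, φ_1 = x, φ_2 = x^2.
G =
  [2, 0, 2/3]
  [0, 2/3, 0]
  [2/3, 0, 2/5],
b = (-68/15, 2/15, -188/105).
Solving gives a_0 = -61/35, a_1 = 1/5, a_2 = -11/7, so
  g(x) = -11*x^2/7 + x/5 - 61/35.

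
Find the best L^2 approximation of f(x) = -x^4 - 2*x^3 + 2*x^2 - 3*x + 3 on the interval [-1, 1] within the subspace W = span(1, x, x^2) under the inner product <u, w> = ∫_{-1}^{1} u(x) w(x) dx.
g(x) = 8*x^2/7 - 21*x/5 + 108/35

The best approximation g ∈ W is the orthogonal projection of f onto W. Writing g = a_0 + a_1 x + a_2 x^2, the coefficients solve the normal equations G · a = b where
  G_{ij} = <φ_i, φ_j> and b_i = <f, φ_i>, with φ_0 = 1, φ_1 = x, φ_2 = x^2.
G =
  [2, 0, 2/3]
  [0, 2/3, 0]
  [2/3, 0, 2/5],
b = (104/15, -14/5, 88/35).
Solving gives a_0 = 108/35, a_1 = -21/5, a_2 = 8/7, so
  g(x) = 8*x^2/7 - 21*x/5 + 108/35.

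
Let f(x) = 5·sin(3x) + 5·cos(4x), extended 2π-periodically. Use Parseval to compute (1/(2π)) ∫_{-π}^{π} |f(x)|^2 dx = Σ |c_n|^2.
Σ |c_n|^2 = 25

Expand |f|^2 and use orthogonality of {sin(nx), cos(mx)} on [-π, π]:
  ∫_{-π}^{π} sin(nx)^2 dx = π, ∫ cos(mx)^2 dx = π, and cross terms integrate to 0.
So ∫_{-π}^{π} f(x)^2 dx = 5^2 · π + 5^2 · π = (25 + 25)π.
Divide by 2π: (25 + 25)/2 = 25.
By Parseval, this equals Σ |c_n|^2.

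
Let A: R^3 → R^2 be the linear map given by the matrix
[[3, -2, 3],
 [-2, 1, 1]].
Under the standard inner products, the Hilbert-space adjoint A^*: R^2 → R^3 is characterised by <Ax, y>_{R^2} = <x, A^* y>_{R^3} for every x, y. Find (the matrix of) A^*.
A^* = A^T =
[[3, -2],
 [-2, 1],
 [3, 1]]

For real matrices with standard dot products, the defining identity <Ax, y> = <x, A^* y> gives (Ax)^T y = x^T (A^*) y, i.e. x^T A^T y = x^T (A^*) y. Since this holds for all x, y, we must have A^* = A^T. Therefore
A^* =
[[3, -2],
 [-2, 1],
 [3, 1]].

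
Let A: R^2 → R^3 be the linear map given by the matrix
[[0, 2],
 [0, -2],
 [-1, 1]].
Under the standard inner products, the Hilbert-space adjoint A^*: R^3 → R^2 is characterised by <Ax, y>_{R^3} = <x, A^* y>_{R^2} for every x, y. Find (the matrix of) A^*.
A^* = A^T =
[[0, 0, -1],
 [2, -2, 1]]

For real matrices with standard dot products, the defining identity <Ax, y> = <x, A^* y> gives (Ax)^T y = x^T (A^*) y, i.e. x^T A^T y = x^T (A^*) y. Since this holds for all x, y, we must have A^* = A^T. Therefore
A^* =
[[0, 0, -1],
 [2, -2, 1]].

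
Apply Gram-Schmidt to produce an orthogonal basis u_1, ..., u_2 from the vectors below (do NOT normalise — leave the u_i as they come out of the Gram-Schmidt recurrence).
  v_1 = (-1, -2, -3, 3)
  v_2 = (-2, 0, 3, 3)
Orthogonal basis:
  u_1 = (-1, -2, -3, 3)
  u_2 = (-44/23, 4/23, 75/23, 63/23)

Apply the Gram-Schmidt recurrence
  u_1 = v_1
  u_i = v_i − Σ_{j<i} ((v_i · u_j) / (u_j · u_j)) · u_j.

Step by step this gives:
  u_1 = (-1, -2, -3, 3)
  u_2 = (-44/23, 4/23, 75/23, 63/23)

Orthogonality check:
  u_2 · u_1 = 0 (should be 0)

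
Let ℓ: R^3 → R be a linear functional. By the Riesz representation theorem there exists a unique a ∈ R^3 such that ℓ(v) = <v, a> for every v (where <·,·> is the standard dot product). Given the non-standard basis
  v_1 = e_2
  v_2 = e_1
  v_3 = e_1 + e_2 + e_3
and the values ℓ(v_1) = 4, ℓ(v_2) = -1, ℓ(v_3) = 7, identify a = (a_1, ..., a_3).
a = (-1, 4, 4)

Write a = (a_1, ..., a_3) in the standard basis. For each basis vector v_i, ℓ(v_i) = <v_i, a> is a linear equation in the a_j's. Collect the n equations into a matrix system V a = ℓ, where row i of V is v_i (expressed in the standard basis). Since V is invertible (lower-triangular with 1s on the diagonal, up to permutation), solve by back-substitution:
  V =
[[0, 1, 0],
 [1, 0, 0],
 [1, 1, 1]]
  V a = (4, -1, 7)
Solving gives a = (-1, 4, 4).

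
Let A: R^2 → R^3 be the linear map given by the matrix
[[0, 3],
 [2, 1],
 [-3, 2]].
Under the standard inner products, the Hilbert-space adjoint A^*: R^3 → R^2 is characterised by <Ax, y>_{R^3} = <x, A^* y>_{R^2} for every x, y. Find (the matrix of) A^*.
A^* = A^T =
[[0, 2, -3],
 [3, 1, 2]]

For real matrices with standard dot products, the defining identity <Ax, y> = <x, A^* y> gives (Ax)^T y = x^T (A^*) y, i.e. x^T A^T y = x^T (A^*) y. Since this holds for all x, y, we must have A^* = A^T. Therefore
A^* =
[[0, 2, -3],
 [3, 1, 2]].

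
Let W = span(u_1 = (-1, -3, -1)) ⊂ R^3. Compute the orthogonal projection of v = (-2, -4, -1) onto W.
proj_W(v) = (-15/11, -45/11, -15/11)

Set up U = [u_1 | ... | u_1] ∈ R^(3×1). The projector onto W = col(U) is P = U (U^T U)^(-1) U^T.
Compute U^T U =
  [11],
and U^T v = (15).
Solve U^T U · c = U^T v for the coefficients: c = (15/11). The projection is proj_W(v) = U c.
Check: (v - proj_W(v)) · u_1 = 0  (should be 0).
Result: proj_W(v) = (-15/11, -45/11, -15/11).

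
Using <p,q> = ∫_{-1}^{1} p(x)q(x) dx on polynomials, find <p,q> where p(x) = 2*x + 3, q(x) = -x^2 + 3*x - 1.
<p,q> = -4

Expand the product: p(x)·q(x) = -2*x^3 + 3*x^2 + 7*x - 3.
∫_{-1}^{1} of each monomial x^k gives [2/(k+1) if k even, 0 if k odd]. Integrating term-by-term (or equivalently evaluating the antiderivative F(x) = -x^4/2 + x^3 + 7*x^2/2 - 3*x at the endpoints):
  F(1) − F(−1) = 1 − (5) = -4.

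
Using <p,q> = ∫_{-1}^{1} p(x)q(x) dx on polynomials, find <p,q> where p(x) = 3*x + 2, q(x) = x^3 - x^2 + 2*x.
<p,q> = 58/15

Expand the product: p(x)·q(x) = 3*x^4 - x^3 + 4*x^2 + 4*x.
∫_{-1}^{1} of each monomial x^k gives [2/(k+1) if k even, 0 if k odd]. Integrating term-by-term (or equivalently evaluating the antiderivative F(x) = 3*x^5/5 - x^4/4 + 4*x^3/3 + 2*x^2 at the endpoints):
  F(1) − F(−1) = 221/60 − (-11/60) = 58/15.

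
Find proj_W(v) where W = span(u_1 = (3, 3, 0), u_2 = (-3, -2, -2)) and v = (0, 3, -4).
proj_W(v) = (4/9, 23/9, -38/9)

Set up U = [u_1 | ... | u_2] ∈ R^(3×2). The projector onto W = col(U) is P = U (U^T U)^(-1) U^T.
Compute U^T U =
  [18, -15]
  [-15, 17],
and U^T v = (9, 2).
Solve U^T U · c = U^T v for the coefficients: c = (61/27, 19/9). The projection is proj_W(v) = U c.
Check: (v - proj_W(v)) · u_1 = 0  (should be 0).
Check: (v - proj_W(v)) · u_2 = 0  (should be 0).
Result: proj_W(v) = (4/9, 23/9, -38/9).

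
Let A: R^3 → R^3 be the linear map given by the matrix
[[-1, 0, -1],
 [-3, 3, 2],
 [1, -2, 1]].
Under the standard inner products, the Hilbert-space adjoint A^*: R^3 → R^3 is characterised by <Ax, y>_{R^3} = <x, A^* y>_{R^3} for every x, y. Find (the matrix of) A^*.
A^* = A^T =
[[-1, -3, 1],
 [0, 3, -2],
 [-1, 2, 1]]

For real matrices with standard dot products, the defining identity <Ax, y> = <x, A^* y> gives (Ax)^T y = x^T (A^*) y, i.e. x^T A^T y = x^T (A^*) y. Since this holds for all x, y, we must have A^* = A^T. Therefore
A^* =
[[-1, -3, 1],
 [0, 3, -2],
 [-1, 2, 1]].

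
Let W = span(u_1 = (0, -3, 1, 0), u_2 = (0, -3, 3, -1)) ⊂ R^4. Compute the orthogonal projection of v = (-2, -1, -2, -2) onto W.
proj_W(v) = (0, -27/46, -35/46, 11/23)

Set up U = [u_1 | ... | u_2] ∈ R^(4×2). The projector onto W = col(U) is P = U (U^T U)^(-1) U^T.
Compute U^T U =
  [10, 12]
  [12, 19],
and U^T v = (1, -1).
Solve U^T U · c = U^T v for the coefficients: c = (31/46, -11/23). The projection is proj_W(v) = U c.
Check: (v - proj_W(v)) · u_1 = 0  (should be 0).
Check: (v - proj_W(v)) · u_2 = 0  (should be 0).
Result: proj_W(v) = (0, -27/46, -35/46, 11/23).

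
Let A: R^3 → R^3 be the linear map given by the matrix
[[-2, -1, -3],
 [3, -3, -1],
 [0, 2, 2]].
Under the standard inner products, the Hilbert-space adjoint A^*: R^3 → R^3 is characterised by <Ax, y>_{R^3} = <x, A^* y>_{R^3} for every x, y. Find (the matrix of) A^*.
A^* = A^T =
[[-2, 3, 0],
 [-1, -3, 2],
 [-3, -1, 2]]

For real matrices with standard dot products, the defining identity <Ax, y> = <x, A^* y> gives (Ax)^T y = x^T (A^*) y, i.e. x^T A^T y = x^T (A^*) y. Since this holds for all x, y, we must have A^* = A^T. Therefore
A^* =
[[-2, 3, 0],
 [-1, -3, 2],
 [-3, -1, 2]].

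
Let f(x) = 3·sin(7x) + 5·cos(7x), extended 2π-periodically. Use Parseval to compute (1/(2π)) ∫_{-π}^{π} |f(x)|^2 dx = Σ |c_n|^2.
Σ |c_n|^2 = 17

Expand |f|^2 and use orthogonality of {sin(nx), cos(mx)} on [-π, π]:
  ∫_{-π}^{π} sin(nx)^2 dx = π, ∫ cos(mx)^2 dx = π, and cross terms integrate to 0.
So ∫_{-π}^{π} f(x)^2 dx = 3^2 · π + 5^2 · π = (9 + 25)π.
Divide by 2π: (9 + 25)/2 = 17.
By Parseval, this equals Σ |c_n|^2.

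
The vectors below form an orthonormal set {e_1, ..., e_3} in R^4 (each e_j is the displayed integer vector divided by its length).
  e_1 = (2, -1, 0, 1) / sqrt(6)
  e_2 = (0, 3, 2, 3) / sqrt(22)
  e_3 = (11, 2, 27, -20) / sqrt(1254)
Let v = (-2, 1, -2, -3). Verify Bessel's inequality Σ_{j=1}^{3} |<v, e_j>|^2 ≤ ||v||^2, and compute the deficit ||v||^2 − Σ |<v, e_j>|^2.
Σ |<v, e_j>|^2 = 292/19; ||v||^2 = 18; deficit = 50/19

Write each e_j = u_j / sqrt(<u_j, u_j>) where u_j is the displayed integer vector. Then <v, e_j> = <v, u_j> / sqrt(<u_j, u_j>), so |<v, e_j>|^2 = <v, u_j>^2 / <u_j, u_j>.
Coefficients: <v, e_1> = -8/sqrt(6), <v, e_2> = -10/sqrt(22), <v, e_3> = -14/sqrt(1254).
Square and sum: Σ |<v, e_j>|^2 = 292/19.
Compute ||v||^2 = v·v = 18.
Deficit = 18 − 292/19 = 50/19 ≥ 0, confirming Bessel's inequality. (The deficit equals ||v − Σ <v,e_j> e_j||^2, the squared distance from v to span{e_j}.)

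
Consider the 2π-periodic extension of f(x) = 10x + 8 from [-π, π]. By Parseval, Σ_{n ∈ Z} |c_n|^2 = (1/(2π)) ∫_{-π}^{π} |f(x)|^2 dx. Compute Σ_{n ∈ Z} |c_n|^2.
Σ |c_n|^2 = 100π^2/3 + 64

Expand and integrate term by term over [-π, π]:
  ∫ (10x)^2 dx = 100·(2π^3/3); ∫ 2·10·(8)·x dx = 0 (odd integrand); ∫ 8^2 dx = 64·2π.
So (1/(2π)) ∫_{-π}^{π} (10x + 8)^2 dx = 100π^2/3 + 64 = 100π^2/3 + 64.
Parseval ⇒ Σ |c_n|^2 = 100π^2/3 + 64.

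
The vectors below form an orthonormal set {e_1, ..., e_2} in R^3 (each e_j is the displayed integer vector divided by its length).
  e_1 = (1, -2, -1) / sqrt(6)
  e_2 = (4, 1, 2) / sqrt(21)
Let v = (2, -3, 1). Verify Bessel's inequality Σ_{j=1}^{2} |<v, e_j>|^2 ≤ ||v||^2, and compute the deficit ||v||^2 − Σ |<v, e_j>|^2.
Σ |<v, e_j>|^2 = 21/2; ||v||^2 = 14; deficit = 7/2

Write each e_j = u_j / sqrt(<u_j, u_j>) where u_j is the displayed integer vector. Then <v, e_j> = <v, u_j> / sqrt(<u_j, u_j>), so |<v, e_j>|^2 = <v, u_j>^2 / <u_j, u_j>.
Coefficients: <v, e_1> = 7/sqrt(6), <v, e_2> = 7/sqrt(21).
Square and sum: Σ |<v, e_j>|^2 = 21/2.
Compute ||v||^2 = v·v = 14.
Deficit = 14 − 21/2 = 7/2 ≥ 0, confirming Bessel's inequality. (The deficit equals ||v − Σ <v,e_j> e_j||^2, the squared distance from v to span{e_j}.)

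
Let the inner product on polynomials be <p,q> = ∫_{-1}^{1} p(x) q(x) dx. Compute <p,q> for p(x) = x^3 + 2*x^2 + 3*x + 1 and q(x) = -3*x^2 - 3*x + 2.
<p,q> = -74/15

Expand the product: p(x)·q(x) = -3*x^5 - 9*x^4 - 13*x^3 - 8*x^2 + 3*x + 2.
∫_{-1}^{1} of each monomial x^k gives [2/(k+1) if k even, 0 if k odd]. Integrating term-by-term (or equivalently evaluating the antiderivative F(x) = -x^6/2 - 9*x^5/5 - 13*x^4/4 - 8*x^3/3 + 3*x^2/2 + 2*x at the endpoints):
  F(1) − F(−1) = -283/60 − (13/60) = -74/15.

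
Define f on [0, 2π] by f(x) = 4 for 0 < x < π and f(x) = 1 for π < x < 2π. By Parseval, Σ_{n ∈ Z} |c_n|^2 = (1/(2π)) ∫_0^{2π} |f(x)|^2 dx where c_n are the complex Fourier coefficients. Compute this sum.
Σ |c_n|^2 = 17/2

Parseval equates the L^2 energy of f (normalised by 1/(2π)) with the ℓ^2 sum of its Fourier coefficients: (1/(2π)) ∫_0^{2π} |f|^2 = Σ |c_n|^2.
Compute the left side: (1/(2π)) [∫_0^π 4^2 dx + ∫_π^{2π} 1^2 dx] = (1/(2π)) · (16π + 1π) = (16 + 1)/2 = 17/2.
So Σ_{n ∈ Z} |c_n|^2 = 17/2.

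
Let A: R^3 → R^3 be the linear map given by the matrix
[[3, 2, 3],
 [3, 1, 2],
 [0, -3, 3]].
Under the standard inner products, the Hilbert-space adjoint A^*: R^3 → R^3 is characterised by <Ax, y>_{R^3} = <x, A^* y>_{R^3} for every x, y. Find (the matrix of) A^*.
A^* = A^T =
[[3, 3, 0],
 [2, 1, -3],
 [3, 2, 3]]

For real matrices with standard dot products, the defining identity <Ax, y> = <x, A^* y> gives (Ax)^T y = x^T (A^*) y, i.e. x^T A^T y = x^T (A^*) y. Since this holds for all x, y, we must have A^* = A^T. Therefore
A^* =
[[3, 3, 0],
 [2, 1, -3],
 [3, 2, 3]].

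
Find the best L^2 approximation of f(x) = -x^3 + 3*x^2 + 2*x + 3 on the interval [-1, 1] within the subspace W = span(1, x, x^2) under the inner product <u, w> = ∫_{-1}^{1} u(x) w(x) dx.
g(x) = 3*x^2 + 7*x/5 + 3

The best approximation g ∈ W is the orthogonal projection of f onto W. Writing g = a_0 + a_1 x + a_2 x^2, the coefficients solve the normal equations G · a = b where
  G_{ij} = <φ_i, φ_j> and b_i = <f, φ_i>, with φ_0 = 1, φ_1 = x, φ_2 = x^2.
G =
  [2, 0, 2/3]
  [0, 2/3, 0]
  [2/3, 0, 2/5],
b = (8, 14/15, 16/5).
Solving gives a_0 = 3, a_1 = 7/5, a_2 = 3, so
  g(x) = 3*x^2 + 7*x/5 + 3.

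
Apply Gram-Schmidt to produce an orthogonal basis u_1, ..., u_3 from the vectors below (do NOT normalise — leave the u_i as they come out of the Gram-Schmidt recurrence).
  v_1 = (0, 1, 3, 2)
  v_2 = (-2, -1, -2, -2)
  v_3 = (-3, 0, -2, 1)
Orthogonal basis:
  u_1 = (0, 1, 3, 2)
  u_2 = (-2, -3/14, 5/14, -3/7)
  u_3 = (-47/61, 32/61, -94/61, 125/61)

Apply the Gram-Schmidt recurrence
  u_1 = v_1
  u_i = v_i − Σ_{j<i} ((v_i · u_j) / (u_j · u_j)) · u_j.

Step by step this gives:
  u_1 = (0, 1, 3, 2)
  u_2 = (-2, -3/14, 5/14, -3/7)
  u_3 = (-47/61, 32/61, -94/61, 125/61)

Orthogonality check:
  u_2 · u_1 = 0 (should be 0)
  u_3 · u_1 = 0 (should be 0)
  u_3 · u_2 = 0 (should be 0)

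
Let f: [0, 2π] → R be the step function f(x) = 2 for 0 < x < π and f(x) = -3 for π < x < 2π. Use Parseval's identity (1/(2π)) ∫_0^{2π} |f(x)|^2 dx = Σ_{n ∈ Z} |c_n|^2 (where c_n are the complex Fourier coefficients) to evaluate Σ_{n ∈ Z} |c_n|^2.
Σ |c_n|^2 = 13/2

Parseval equates the L^2 energy of f (normalised by 1/(2π)) with the ℓ^2 sum of its Fourier coefficients: (1/(2π)) ∫_0^{2π} |f|^2 = Σ |c_n|^2.
Compute the left side: (1/(2π)) [∫_0^π 2^2 dx + ∫_π^{2π} (-3)^2 dx] = (1/(2π)) · (4π + 9π) = (4 + 9)/2 = 13/2.
So Σ_{n ∈ Z} |c_n|^2 = 13/2.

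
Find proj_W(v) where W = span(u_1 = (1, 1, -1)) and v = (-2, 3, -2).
proj_W(v) = (1, 1, -1)

Set up U = [u_1 | ... | u_1] ∈ R^(3×1). The projector onto W = col(U) is P = U (U^T U)^(-1) U^T.
Compute U^T U =
  [3],
and U^T v = (3).
Solve U^T U · c = U^T v for the coefficients: c = (1). The projection is proj_W(v) = U c.
Check: (v - proj_W(v)) · u_1 = 0  (should be 0).
Result: proj_W(v) = (1, 1, -1).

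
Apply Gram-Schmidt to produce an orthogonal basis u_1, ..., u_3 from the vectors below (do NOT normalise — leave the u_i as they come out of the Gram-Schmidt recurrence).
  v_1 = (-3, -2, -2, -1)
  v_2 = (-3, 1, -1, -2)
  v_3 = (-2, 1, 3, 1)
Orthogonal basis:
  u_1 = (-3, -2, -2, -1)
  u_2 = (-7/6, 20/9, 2/9, -25/18)
  u_3 = (-292/149, -54/149, 382/149, 220/149)

Apply the Gram-Schmidt recurrence
  u_1 = v_1
  u_i = v_i − Σ_{j<i} ((v_i · u_j) / (u_j · u_j)) · u_j.

Step by step this gives:
  u_1 = (-3, -2, -2, -1)
  u_2 = (-7/6, 20/9, 2/9, -25/18)
  u_3 = (-292/149, -54/149, 382/149, 220/149)

Orthogonality check:
  u_2 · u_1 = 0 (should be 0)
  u_3 · u_1 = 0 (should be 0)
  u_3 · u_2 = 0 (should be 0)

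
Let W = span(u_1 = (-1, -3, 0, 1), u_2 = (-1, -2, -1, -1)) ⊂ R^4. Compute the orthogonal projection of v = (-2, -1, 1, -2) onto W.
proj_W(v) = (-28/41, -47/41, -37/41, -46/41)

Set up U = [u_1 | ... | u_2] ∈ R^(4×2). The projector onto W = col(U) is P = U (U^T U)^(-1) U^T.
Compute U^T U =
  [11, 6]
  [6, 7],
and U^T v = (3, 5).
Solve U^T U · c = U^T v for the coefficients: c = (-9/41, 37/41). The projection is proj_W(v) = U c.
Check: (v - proj_W(v)) · u_1 = 0  (should be 0).
Check: (v - proj_W(v)) · u_2 = 0  (should be 0).
Result: proj_W(v) = (-28/41, -47/41, -37/41, -46/41).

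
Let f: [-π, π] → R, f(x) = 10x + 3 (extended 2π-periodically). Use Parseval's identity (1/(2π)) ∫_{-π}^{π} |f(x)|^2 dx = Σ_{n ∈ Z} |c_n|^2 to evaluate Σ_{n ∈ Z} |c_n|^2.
Σ |c_n|^2 = 100π^2/3 + 9

Expand and integrate term by term over [-π, π]:
  ∫ (10x)^2 dx = 100·(2π^3/3); ∫ 2·10·(3)·x dx = 0 (odd integrand); ∫ 3^2 dx = 9·2π.
So (1/(2π)) ∫_{-π}^{π} (10x + 3)^2 dx = 100π^2/3 + 9 = 100π^2/3 + 9.
Parseval ⇒ Σ |c_n|^2 = 100π^2/3 + 9.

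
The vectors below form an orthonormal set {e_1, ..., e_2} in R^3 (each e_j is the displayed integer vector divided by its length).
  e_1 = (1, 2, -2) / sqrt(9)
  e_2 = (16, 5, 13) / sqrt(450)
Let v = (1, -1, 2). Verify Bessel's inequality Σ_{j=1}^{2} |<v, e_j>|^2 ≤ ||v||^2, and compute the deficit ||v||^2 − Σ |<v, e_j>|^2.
Σ |<v, e_j>|^2 = 291/50; ||v||^2 = 6; deficit = 9/50

Write each e_j = u_j / sqrt(<u_j, u_j>) where u_j is the displayed integer vector. Then <v, e_j> = <v, u_j> / sqrt(<u_j, u_j>), so |<v, e_j>|^2 = <v, u_j>^2 / <u_j, u_j>.
Coefficients: <v, e_1> = -5/sqrt(9), <v, e_2> = 37/sqrt(450).
Square and sum: Σ |<v, e_j>|^2 = 291/50.
Compute ||v||^2 = v·v = 6.
Deficit = 6 − 291/50 = 9/50 ≥ 0, confirming Bessel's inequality. (The deficit equals ||v − Σ <v,e_j> e_j||^2, the squared distance from v to span{e_j}.)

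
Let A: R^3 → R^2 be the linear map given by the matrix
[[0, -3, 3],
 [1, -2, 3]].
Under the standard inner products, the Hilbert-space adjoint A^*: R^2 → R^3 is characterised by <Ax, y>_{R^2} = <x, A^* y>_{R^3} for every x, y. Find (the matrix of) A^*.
A^* = A^T =
[[0, 1],
 [-3, -2],
 [3, 3]]

For real matrices with standard dot products, the defining identity <Ax, y> = <x, A^* y> gives (Ax)^T y = x^T (A^*) y, i.e. x^T A^T y = x^T (A^*) y. Since this holds for all x, y, we must have A^* = A^T. Therefore
A^* =
[[0, 1],
 [-3, -2],
 [3, 3]].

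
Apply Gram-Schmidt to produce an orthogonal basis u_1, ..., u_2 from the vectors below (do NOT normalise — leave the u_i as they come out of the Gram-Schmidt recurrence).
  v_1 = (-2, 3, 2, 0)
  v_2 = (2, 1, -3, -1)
Orthogonal basis:
  u_1 = (-2, 3, 2, 0)
  u_2 = (20/17, 38/17, -37/17, -1)

Apply the Gram-Schmidt recurrence
  u_1 = v_1
  u_i = v_i − Σ_{j<i} ((v_i · u_j) / (u_j · u_j)) · u_j.

Step by step this gives:
  u_1 = (-2, 3, 2, 0)
  u_2 = (20/17, 38/17, -37/17, -1)

Orthogonality check:
  u_2 · u_1 = 0 (should be 0)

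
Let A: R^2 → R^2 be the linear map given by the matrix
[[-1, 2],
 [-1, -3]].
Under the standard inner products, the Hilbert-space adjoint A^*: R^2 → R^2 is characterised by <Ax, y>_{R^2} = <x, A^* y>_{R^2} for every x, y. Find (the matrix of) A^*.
A^* = A^T =
[[-1, -1],
 [2, -3]]

For real matrices with standard dot products, the defining identity <Ax, y> = <x, A^* y> gives (Ax)^T y = x^T (A^*) y, i.e. x^T A^T y = x^T (A^*) y. Since this holds for all x, y, we must have A^* = A^T. Therefore
A^* =
[[-1, -1],
 [2, -3]].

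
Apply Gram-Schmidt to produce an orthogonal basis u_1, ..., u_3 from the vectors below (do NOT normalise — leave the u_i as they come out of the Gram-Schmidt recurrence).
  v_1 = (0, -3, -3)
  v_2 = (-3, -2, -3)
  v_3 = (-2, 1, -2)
Orthogonal basis:
  u_1 = (0, -3, -3)
  u_2 = (-3, 1/2, -1/2)
  u_3 = (7/19, 21/19, -21/19)

Apply the Gram-Schmidt recurrence
  u_1 = v_1
  u_i = v_i − Σ_{j<i} ((v_i · u_j) / (u_j · u_j)) · u_j.

Step by step this gives:
  u_1 = (0, -3, -3)
  u_2 = (-3, 1/2, -1/2)
  u_3 = (7/19, 21/19, -21/19)

Orthogonality check:
  u_2 · u_1 = 0 (should be 0)
  u_3 · u_1 = 0 (should be 0)
  u_3 · u_2 = 0 (should be 0)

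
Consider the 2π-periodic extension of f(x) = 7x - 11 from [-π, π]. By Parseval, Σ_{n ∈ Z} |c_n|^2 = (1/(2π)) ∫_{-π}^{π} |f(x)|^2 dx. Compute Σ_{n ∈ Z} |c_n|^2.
Σ |c_n|^2 = 49π^2/3 + 121

Expand and integrate term by term over [-π, π]:
  ∫ (7x)^2 dx = 49·(2π^3/3); ∫ 2·7·(-11)·x dx = 0 (odd integrand); ∫ (-11)^2 dx = 121·2π.
So (1/(2π)) ∫_{-π}^{π} (7x - 11)^2 dx = 49π^2/3 + 121 = 49π^2/3 + 121.
Parseval ⇒ Σ |c_n|^2 = 49π^2/3 + 121.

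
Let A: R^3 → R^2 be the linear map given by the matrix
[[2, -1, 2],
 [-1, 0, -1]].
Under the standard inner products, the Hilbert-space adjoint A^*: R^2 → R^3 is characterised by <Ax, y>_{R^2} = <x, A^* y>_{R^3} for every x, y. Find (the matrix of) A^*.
A^* = A^T =
[[2, -1],
 [-1, 0],
 [2, -1]]

For real matrices with standard dot products, the defining identity <Ax, y> = <x, A^* y> gives (Ax)^T y = x^T (A^*) y, i.e. x^T A^T y = x^T (A^*) y. Since this holds for all x, y, we must have A^* = A^T. Therefore
A^* =
[[2, -1],
 [-1, 0],
 [2, -1]].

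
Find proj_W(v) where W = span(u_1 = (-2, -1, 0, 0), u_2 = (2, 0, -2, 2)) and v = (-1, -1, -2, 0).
proj_W(v) = (-1, -1, -1, 1)

Set up U = [u_1 | ... | u_2] ∈ R^(4×2). The projector onto W = col(U) is P = U (U^T U)^(-1) U^T.
Compute U^T U =
  [5, -4]
  [-4, 12],
and U^T v = (3, 2).
Solve U^T U · c = U^T v for the coefficients: c = (1, 1/2). The projection is proj_W(v) = U c.
Check: (v - proj_W(v)) · u_1 = 0  (should be 0).
Check: (v - proj_W(v)) · u_2 = 0  (should be 0).
Result: proj_W(v) = (-1, -1, -1, 1).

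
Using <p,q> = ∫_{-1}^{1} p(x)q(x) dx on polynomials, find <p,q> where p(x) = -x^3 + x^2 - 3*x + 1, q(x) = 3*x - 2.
<p,q> = -188/15

Expand the product: p(x)·q(x) = -3*x^4 + 5*x^3 - 11*x^2 + 9*x - 2.
∫_{-1}^{1} of each monomial x^k gives [2/(k+1) if k even, 0 if k odd]. Integrating term-by-term (or equivalently evaluating the antiderivative F(x) = -3*x^5/5 + 5*x^4/4 - 11*x^3/3 + 9*x^2/2 - 2*x at the endpoints):
  F(1) − F(−1) = -31/60 − (721/60) = -188/15.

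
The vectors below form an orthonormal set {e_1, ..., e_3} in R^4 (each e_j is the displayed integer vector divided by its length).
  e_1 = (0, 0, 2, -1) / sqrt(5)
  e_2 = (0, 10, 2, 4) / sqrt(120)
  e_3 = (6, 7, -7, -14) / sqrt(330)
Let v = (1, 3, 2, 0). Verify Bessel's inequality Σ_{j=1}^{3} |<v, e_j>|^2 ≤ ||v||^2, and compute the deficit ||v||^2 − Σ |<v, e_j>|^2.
Σ |<v, e_j>|^2 = 734/55; ||v||^2 = 14; deficit = 36/55

Write each e_j = u_j / sqrt(<u_j, u_j>) where u_j is the displayed integer vector. Then <v, e_j> = <v, u_j> / sqrt(<u_j, u_j>), so |<v, e_j>|^2 = <v, u_j>^2 / <u_j, u_j>.
Coefficients: <v, e_1> = 4/sqrt(5), <v, e_2> = 34/sqrt(120), <v, e_3> = 13/sqrt(330).
Square and sum: Σ |<v, e_j>|^2 = 734/55.
Compute ||v||^2 = v·v = 14.
Deficit = 14 − 734/55 = 36/55 ≥ 0, confirming Bessel's inequality. (The deficit equals ||v − Σ <v,e_j> e_j||^2, the squared distance from v to span{e_j}.)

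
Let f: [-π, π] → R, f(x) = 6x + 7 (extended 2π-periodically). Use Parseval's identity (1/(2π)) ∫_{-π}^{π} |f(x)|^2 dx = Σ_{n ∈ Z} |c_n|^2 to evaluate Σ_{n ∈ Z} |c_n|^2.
Σ |c_n|^2 = 12π^2 + 49

Expand and integrate term by term over [-π, π]:
  ∫ (6x)^2 dx = 36·(2π^3/3); ∫ 2·6·(7)·x dx = 0 (odd integrand); ∫ 7^2 dx = 49·2π.
So (1/(2π)) ∫_{-π}^{π} (6x + 7)^2 dx = 36π^2/3 + 49 = 12π^2 + 49.
Parseval ⇒ Σ |c_n|^2 = 12π^2 + 49.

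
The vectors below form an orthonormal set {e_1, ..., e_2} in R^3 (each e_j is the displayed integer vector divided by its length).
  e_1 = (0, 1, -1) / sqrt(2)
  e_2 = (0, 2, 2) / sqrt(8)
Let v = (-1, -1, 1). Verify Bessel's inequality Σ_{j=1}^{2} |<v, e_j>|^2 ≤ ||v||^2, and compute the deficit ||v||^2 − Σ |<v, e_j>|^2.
Σ |<v, e_j>|^2 = 2; ||v||^2 = 3; deficit = 1

Write each e_j = u_j / sqrt(<u_j, u_j>) where u_j is the displayed integer vector. Then <v, e_j> = <v, u_j> / sqrt(<u_j, u_j>), so |<v, e_j>|^2 = <v, u_j>^2 / <u_j, u_j>.
Coefficients: <v, e_1> = -2/sqrt(2), <v, e_2> = 0/sqrt(8).
Square and sum: Σ |<v, e_j>|^2 = 2.
Compute ||v||^2 = v·v = 3.
Deficit = 3 − 2 = 1 ≥ 0, confirming Bessel's inequality. (The deficit equals ||v − Σ <v,e_j> e_j||^2, the squared distance from v to span{e_j}.)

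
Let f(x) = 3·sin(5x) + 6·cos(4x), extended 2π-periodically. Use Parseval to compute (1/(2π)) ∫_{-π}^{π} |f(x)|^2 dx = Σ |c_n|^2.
Σ |c_n|^2 = 45/2

Expand |f|^2 and use orthogonality of {sin(nx), cos(mx)} on [-π, π]:
  ∫_{-π}^{π} sin(nx)^2 dx = π, ∫ cos(mx)^2 dx = π, and cross terms integrate to 0.
So ∫_{-π}^{π} f(x)^2 dx = 3^2 · π + 6^2 · π = (9 + 36)π.
Divide by 2π: (9 + 36)/2 = 45/2.
By Parseval, this equals Σ |c_n|^2.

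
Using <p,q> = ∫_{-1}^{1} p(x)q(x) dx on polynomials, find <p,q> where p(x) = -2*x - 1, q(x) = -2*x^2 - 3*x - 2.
<p,q> = 28/3

Expand the product: p(x)·q(x) = 4*x^3 + 8*x^2 + 7*x + 2.
∫_{-1}^{1} of each monomial x^k gives [2/(k+1) if k even, 0 if k odd]. Integrating term-by-term (or equivalently evaluating the antiderivative F(x) = x^4 + 8*x^3/3 + 7*x^2/2 + 2*x at the endpoints):
  F(1) − F(−1) = 55/6 − (-1/6) = 28/3.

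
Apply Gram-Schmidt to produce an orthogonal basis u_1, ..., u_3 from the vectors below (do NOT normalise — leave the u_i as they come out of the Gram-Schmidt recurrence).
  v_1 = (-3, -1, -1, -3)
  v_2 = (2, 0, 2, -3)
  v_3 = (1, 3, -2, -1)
Orthogonal basis:
  u_1 = (-3, -1, -1, -3)
  u_2 = (43/20, 1/20, 41/20, -57/20)
  u_3 = (81/113, 333/113, -246/113, -110/113)

Apply the Gram-Schmidt recurrence
  u_1 = v_1
  u_i = v_i − Σ_{j<i} ((v_i · u_j) / (u_j · u_j)) · u_j.

Step by step this gives:
  u_1 = (-3, -1, -1, -3)
  u_2 = (43/20, 1/20, 41/20, -57/20)
  u_3 = (81/113, 333/113, -246/113, -110/113)

Orthogonality check:
  u_2 · u_1 = 0 (should be 0)
  u_3 · u_1 = 0 (should be 0)
  u_3 · u_2 = 0 (should be 0)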